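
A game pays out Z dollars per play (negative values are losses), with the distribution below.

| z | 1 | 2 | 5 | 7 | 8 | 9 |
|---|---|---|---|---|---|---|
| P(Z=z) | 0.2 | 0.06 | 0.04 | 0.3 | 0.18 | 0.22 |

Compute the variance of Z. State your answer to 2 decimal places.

9.00

E[Z] = (1)(0.2) + (2)(0.06) + (5)(0.04) + (7)(0.3) + (8)(0.18) + (9)(0.22) = 6.04
E[Z²] = (1)²(0.2) + (2)²(0.06) + (5)²(0.04) + (7)²(0.3) + (8)²(0.18) + (9)²(0.22) = 45.48
Var(Z) = E[Z²] − (E[Z])² = 45.48 − (6.04)² = 8.9984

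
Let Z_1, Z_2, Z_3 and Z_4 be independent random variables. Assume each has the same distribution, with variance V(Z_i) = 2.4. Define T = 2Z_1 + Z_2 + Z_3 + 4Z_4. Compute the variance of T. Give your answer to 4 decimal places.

By independence, V(T) = (2)²V(Z_1) + (1)²V(Z_2) + (1)²V(Z_3) + (4)²V(Z_4)
= (2)²·2.4 + (1)²·2.4 + (1)²·2.4 + (4)²·2.4 = 52.8

52.8000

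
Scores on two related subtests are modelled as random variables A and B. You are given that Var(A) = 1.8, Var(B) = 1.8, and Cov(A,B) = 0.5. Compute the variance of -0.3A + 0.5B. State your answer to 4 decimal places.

0.4620

Var(-0.3A + 0.5B) = (-0.3)²·Var(A) + (0.5)²·Var(B) + 2·(-0.3)·(0.5)·Cov(A,B)
= 0.09·1.8 + 0.25·1.8 + -0.3·0.5 = 0.462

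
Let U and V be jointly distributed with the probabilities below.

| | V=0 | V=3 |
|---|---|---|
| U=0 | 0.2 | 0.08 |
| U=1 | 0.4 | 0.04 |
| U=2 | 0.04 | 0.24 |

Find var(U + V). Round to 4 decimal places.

E[U] = 1,  E[V] = 1.08,  E[UV] = 1.56
var(U) = 1.56 − (1)² = 0.56;  var(V) = 3.24 − (1.08)² = 2.0736
Cov(U,V) = 1.56 − (1)(1.08) = 0.48
var(U + V) = (1)²·0.56 + (1)²·2.0736 + 2·(1)·(1)·0.48 = 3.5936

3.5936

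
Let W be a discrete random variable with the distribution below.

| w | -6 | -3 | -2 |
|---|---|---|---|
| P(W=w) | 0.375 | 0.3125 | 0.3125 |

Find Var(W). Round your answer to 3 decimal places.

3.027

E[W] = (-6)(0.375) + (-3)(0.3125) + (-2)(0.3125) = -3.8125
E[W²] = (-6)²(0.375) + (-3)²(0.3125) + (-2)²(0.3125) = 17.5625
Var(W) = E[W²] − (E[W])² = 17.5625 − (-3.8125)² = 3.02734375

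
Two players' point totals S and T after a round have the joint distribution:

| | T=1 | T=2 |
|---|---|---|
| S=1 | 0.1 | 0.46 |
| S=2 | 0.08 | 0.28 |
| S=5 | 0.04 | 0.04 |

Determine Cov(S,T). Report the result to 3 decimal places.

E[S] = 1.68,  E[T] = 1.78
E[ST] = 2.9
Cov(S,T) = E[ST] − E[S]E[T] = 2.9 − (1.68)(1.78) = -0.0904

-0.090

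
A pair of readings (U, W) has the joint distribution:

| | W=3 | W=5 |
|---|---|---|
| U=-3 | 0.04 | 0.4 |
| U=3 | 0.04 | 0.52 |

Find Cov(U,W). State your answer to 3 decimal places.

0.058

E[U] = 0.36,  E[W] = 4.84
E[UW] = 1.8
Cov(U,W) = E[UW] − E[U]E[W] = 1.8 − (0.36)(4.84) = 0.0576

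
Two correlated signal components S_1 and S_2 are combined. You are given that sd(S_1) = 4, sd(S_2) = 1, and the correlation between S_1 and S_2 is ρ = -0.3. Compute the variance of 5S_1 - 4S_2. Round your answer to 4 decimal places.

464.0000

V(S_1) = (4)² = 16;  V(S_2) = (1)² = 1
cov(S_1,S_2) = ρ·sd(S_1)·sd(S_2) = -0.3·4·1 = -1.2
V(5S_1 - 4S_2) = (5)²·V(S_1) + (-4)²·V(S_2) + 2·(5)·(-4)·cov(S_1,S_2)
= 25·16 + 16·1 + -40·-1.2 = 464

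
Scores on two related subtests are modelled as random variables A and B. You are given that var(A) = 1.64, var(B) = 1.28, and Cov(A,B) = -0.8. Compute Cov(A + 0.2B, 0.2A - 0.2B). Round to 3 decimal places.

0.405

Cov(A + 0.2B, 0.2A - 0.2B) = (1)(0.2)var(A) + (0.2)(-0.2)var(B) + [(1)(-0.2) + (0.2)(0.2)]Cov(A,B)
= 0.2·1.64 + -0.04·1.28 + -0.16·-0.8 = 0.4048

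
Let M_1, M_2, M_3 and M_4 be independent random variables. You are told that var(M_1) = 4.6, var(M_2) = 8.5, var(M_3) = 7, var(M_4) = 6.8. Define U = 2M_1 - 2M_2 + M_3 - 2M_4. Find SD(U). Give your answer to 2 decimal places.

By independence, var(U) = (2)²var(M_1) + (-2)²var(M_2) + (1)²var(M_3) + (-2)²var(M_4)
= (2)²·4.6 + (-2)²·8.5 + (1)²·7 + (-2)²·6.8 = 86.6
SD(U) = √86.6 ≈ 9.31

9.31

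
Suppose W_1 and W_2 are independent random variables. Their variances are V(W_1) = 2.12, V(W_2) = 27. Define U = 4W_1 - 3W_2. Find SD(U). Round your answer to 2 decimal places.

16.64

By independence, V(U) = (4)²V(W_1) + (-3)²V(W_2)
= (4)²·2.12 + (-3)²·27 = 276.92
SD(U) = √276.92 ≈ 16.64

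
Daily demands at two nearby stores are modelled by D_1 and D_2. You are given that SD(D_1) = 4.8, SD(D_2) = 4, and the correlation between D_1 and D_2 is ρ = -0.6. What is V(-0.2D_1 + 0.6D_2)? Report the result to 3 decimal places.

V(D_1) = (4.8)² = 23.04;  V(D_2) = (4)² = 16
cov(D_1,D_2) = ρ·SD(D_1)·SD(D_2) = -0.6·4.8·4 = -11.52
V(-0.2D_1 + 0.6D_2) = (-0.2)²·V(D_1) + (0.6)²·V(D_2) + 2·(-0.2)·(0.6)·cov(D_1,D_2)
= 0.04·23.04 + 0.36·16 + -0.24·-11.52 = 9.4464

9.446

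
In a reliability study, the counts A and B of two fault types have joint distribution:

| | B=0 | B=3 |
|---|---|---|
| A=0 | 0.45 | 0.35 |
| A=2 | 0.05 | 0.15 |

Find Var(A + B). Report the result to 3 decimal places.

3.490

E[A] = 0.4,  E[B] = 1.5,  E[AB] = 0.9
Var(A) = 0.8 − (0.4)² = 0.64;  Var(B) = 4.5 − (1.5)² = 2.25
Cov(A,B) = 0.9 − (0.4)(1.5) = 0.3
Var(A + B) = (1)²·0.64 + (1)²·2.25 + 2·(1)·(1)·0.3 = 3.49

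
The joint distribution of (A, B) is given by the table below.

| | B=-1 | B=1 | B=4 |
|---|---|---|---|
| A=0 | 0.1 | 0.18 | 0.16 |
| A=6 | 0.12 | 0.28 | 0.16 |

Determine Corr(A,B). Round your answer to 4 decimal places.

-0.0552

E[A] = 3.36,  E[B] = 1.52
E[AB] = 4.8
cov(A,B) = E[AB] − E[A]E[B] = 4.8 − (3.36)(1.52) = -0.3072
Var(A) = 8.8704,  Var(B) = 3.4896
ρ = -0.3072 / √(8.8704·3.4896) ≈ -0.0552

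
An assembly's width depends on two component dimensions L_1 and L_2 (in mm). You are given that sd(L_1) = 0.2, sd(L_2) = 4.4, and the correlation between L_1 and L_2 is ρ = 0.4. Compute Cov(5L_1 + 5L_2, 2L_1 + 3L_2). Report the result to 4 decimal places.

Var(L_1) = (0.2)² = 0.04;  Var(L_2) = (4.4)² = 19.36
Cov(L_1,L_2) = ρ·sd(L_1)·sd(L_2) = 0.4·0.2·4.4 = 0.352
Cov(5L_1 + 5L_2, 2L_1 + 3L_2) = (5)(2)Var(L_1) + (5)(3)Var(L_2) + [(5)(3) + (5)(2)]Cov(L_1,L_2)
= 10·0.04 + 15·19.36 + 25·0.352 = 299.6

299.6000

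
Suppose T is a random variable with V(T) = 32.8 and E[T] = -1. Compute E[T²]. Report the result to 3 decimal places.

E[T²] = V(T) + (E[T])² = 32.8 + (-1)² = 33.8

33.800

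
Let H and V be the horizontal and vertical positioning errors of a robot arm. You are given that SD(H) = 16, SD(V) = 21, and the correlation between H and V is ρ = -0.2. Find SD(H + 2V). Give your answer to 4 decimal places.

var(H) = (16)² = 256;  var(V) = (21)² = 441
cov(H,V) = ρ·SD(H)·SD(V) = -0.2·16·21 = -67.2
var(H + 2V) = (1)²·var(H) + (2)²·var(V) + 2·(1)·(2)·cov(H,V)
= 1·256 + 4·441 + 4·-67.2 = 1751.2
SD(H + 2V) = √1751.2 ≈ 41.8473

41.8473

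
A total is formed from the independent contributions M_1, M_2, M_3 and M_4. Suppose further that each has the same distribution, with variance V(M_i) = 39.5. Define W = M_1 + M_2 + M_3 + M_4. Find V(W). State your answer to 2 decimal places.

By independence, V(W) = (1)²V(M_1) + (1)²V(M_2) + (1)²V(M_3) + (1)²V(M_4)
= (1)²·39.5 + (1)²·39.5 + (1)²·39.5 + (1)²·39.5 = 158

158.00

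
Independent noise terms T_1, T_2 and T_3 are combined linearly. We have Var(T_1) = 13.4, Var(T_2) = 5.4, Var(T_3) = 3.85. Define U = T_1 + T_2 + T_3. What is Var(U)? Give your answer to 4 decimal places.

22.6500

By independence, Var(U) = (1)²Var(T_1) + (1)²Var(T_2) + (1)²Var(T_3)
= (1)²·13.4 + (1)²·5.4 + (1)²·3.85 = 22.65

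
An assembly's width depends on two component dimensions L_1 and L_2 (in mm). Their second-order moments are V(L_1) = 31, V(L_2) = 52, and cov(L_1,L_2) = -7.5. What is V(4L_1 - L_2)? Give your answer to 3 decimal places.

V(4L_1 - L_2) = (4)²·V(L_1) + (-1)²·V(L_2) + 2·(4)·(-1)·cov(L_1,L_2)
= 16·31 + 1·52 + -8·-7.5 = 608

608.000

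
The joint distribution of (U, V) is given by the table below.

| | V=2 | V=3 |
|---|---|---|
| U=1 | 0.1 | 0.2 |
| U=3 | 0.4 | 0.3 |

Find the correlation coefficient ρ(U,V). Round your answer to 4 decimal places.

-0.2182

E[U] = 2.4,  E[V] = 2.5
E[UV] = 5.9
Cov(U,V) = E[UV] − E[U]E[V] = 5.9 − (2.4)(2.5) = -0.1
Var(U) = 0.84,  Var(V) = 0.25
ρ = -0.1 / √(0.84·0.25) ≈ -0.2182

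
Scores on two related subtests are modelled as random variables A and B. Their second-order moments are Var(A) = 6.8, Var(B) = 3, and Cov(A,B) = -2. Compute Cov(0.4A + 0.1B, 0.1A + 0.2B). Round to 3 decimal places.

Cov(0.4A + 0.1B, 0.1A + 0.2B) = (0.4)(0.1)Var(A) + (0.1)(0.2)Var(B) + [(0.4)(0.2) + (0.1)(0.1)]Cov(A,B)
= 0.04·6.8 + 0.02·3 + 0.09·-2 = 0.152

0.152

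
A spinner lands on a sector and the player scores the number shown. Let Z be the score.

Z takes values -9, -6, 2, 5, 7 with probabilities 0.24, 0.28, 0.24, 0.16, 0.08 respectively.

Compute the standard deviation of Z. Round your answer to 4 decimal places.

5.8652

E[Z] = (-9)(0.24) + (-6)(0.28) + (2)(0.24) + (5)(0.16) + (7)(0.08) = -2
E[Z²] = (-9)²(0.24) + (-6)²(0.28) + (2)²(0.24) + (5)²(0.16) + (7)²(0.08) = 38.4
Var(Z) = E[Z²] − (E[Z])² = 38.4 − (-2)² = 34.4
SD(Z) = √34.4 ≈ 5.8652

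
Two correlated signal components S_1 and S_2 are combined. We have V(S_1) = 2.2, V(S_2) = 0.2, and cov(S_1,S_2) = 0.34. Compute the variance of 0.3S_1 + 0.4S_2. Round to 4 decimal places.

V(0.3S_1 + 0.4S_2) = (0.3)²·V(S_1) + (0.4)²·V(S_2) + 2·(0.3)·(0.4)·cov(S_1,S_2)
= 0.09·2.2 + 0.16·0.2 + 0.24·0.34 = 0.3116

0.3116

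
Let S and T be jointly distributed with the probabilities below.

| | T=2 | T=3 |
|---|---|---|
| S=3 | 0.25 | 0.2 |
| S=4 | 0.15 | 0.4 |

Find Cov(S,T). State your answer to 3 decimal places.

0.070

E[S] = 3.55,  E[T] = 2.6
E[ST] = 9.3
Cov(S,T) = E[ST] − E[S]E[T] = 9.3 − (3.55)(2.6) = 0.07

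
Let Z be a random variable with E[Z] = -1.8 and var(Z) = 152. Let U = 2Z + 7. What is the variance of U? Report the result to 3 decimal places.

var(2Z + 7) = (2)²·var(Z) = 4·152 = 608

608.000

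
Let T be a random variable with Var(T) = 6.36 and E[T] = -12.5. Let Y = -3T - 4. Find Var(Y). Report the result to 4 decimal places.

Var(-3T - 4) = (-3)²·Var(T) = 9·6.36 = 57.24

57.2400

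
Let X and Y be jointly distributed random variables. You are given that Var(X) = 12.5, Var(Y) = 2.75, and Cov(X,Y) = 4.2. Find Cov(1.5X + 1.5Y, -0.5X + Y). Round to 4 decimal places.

Cov(1.5X + 1.5Y, -0.5X + Y) = (1.5)(-0.5)Var(X) + (1.5)(1)Var(Y) + [(1.5)(1) + (1.5)(-0.5)]Cov(X,Y)
= -0.75·12.5 + 1.5·2.75 + 0.75·4.2 = -2.1

-2.1000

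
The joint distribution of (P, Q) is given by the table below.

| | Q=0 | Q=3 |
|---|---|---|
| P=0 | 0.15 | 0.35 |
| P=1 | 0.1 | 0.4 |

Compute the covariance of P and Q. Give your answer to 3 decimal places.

0.075

E[P] = 0.5,  E[Q] = 2.25
E[PQ] = 1.2
cov(P,Q) = E[PQ] − E[P]E[Q] = 1.2 − (0.5)(2.25) = 0.075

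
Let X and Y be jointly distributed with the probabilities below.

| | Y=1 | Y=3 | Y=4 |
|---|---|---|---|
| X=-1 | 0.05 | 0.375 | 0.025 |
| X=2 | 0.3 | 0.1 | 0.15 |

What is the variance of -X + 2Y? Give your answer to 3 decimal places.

9.360

E[X] = 0.65,  E[Y] = 2.475,  E[XY] = 1.125
Var(X) = 2.65 − (0.65)² = 2.2275;  Var(Y) = 7.425 − (2.475)² = 1.299375
Cov(X,Y) = 1.125 − (0.65)(2.475) = -0.48375
Var(-X + 2Y) = (-1)²·2.2275 + (2)²·1.299375 + 2·(-1)·(2)·-0.48375 = 9.36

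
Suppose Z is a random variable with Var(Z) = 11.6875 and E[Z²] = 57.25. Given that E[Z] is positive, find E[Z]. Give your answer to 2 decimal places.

(E[Z])² = E[Z²] − Var(Z) = 57.25 − 11.6875 = 45.5625
E[Z] = √45.5625 = 6.75

6.75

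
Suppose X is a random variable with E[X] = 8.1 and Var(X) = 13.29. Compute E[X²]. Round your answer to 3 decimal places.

E[X²] = Var(X) + (E[X])² = 13.29 + (8.1)² = 78.9

78.900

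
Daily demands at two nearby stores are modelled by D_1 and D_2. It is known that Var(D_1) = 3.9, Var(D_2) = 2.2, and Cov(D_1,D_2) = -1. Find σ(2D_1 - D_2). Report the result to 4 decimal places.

4.6690

Var(2D_1 - D_2) = (2)²·Var(D_1) + (-1)²·Var(D_2) + 2·(2)·(-1)·Cov(D_1,D_2)
= 4·3.9 + 1·2.2 + -4·-1 = 21.8
σ(2D_1 - D_2) = √21.8 ≈ 4.6690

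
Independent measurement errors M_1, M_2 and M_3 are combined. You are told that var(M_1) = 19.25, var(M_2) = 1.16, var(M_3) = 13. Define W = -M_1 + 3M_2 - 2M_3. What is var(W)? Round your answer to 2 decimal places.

By independence, var(W) = (-1)²var(M_1) + (3)²var(M_2) + (-2)²var(M_3)
= (-1)²·19.25 + (3)²·1.16 + (-2)²·13 = 81.69

81.69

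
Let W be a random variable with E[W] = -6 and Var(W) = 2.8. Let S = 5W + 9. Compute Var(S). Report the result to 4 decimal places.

Var(5W + 9) = (5)²·Var(W) = 25·2.8 = 70

70.0000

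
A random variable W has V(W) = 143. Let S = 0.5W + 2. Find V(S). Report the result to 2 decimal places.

35.75

V(0.5W + 2) = (0.5)²·V(W) = 0.25·143 = 35.75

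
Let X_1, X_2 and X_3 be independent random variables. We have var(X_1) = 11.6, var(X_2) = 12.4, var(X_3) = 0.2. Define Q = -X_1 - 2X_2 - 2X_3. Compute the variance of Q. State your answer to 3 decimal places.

62.000

By independence, var(Q) = (-1)²var(X_1) + (-2)²var(X_2) + (-2)²var(X_3)
= (-1)²·11.6 + (-2)²·12.4 + (-2)²·0.2 = 62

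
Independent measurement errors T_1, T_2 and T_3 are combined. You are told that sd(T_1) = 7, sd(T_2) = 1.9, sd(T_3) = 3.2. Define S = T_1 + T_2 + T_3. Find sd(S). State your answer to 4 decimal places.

Var(T_1) = 49, Var(T_2) = 3.61, Var(T_3) = 10.24
By independence, Var(S) = (1)²Var(T_1) + (1)²Var(T_2) + (1)²Var(T_3)
= (1)²·49 + (1)²·3.61 + (1)²·10.24 = 62.85
sd(S) = √62.85 ≈ 7.9278

7.9278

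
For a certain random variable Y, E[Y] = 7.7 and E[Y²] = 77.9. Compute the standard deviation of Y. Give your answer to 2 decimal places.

4.31

V(Y) = 77.9 − (7.7)² = 18.61
SD(Y) = √18.61 ≈ 4.31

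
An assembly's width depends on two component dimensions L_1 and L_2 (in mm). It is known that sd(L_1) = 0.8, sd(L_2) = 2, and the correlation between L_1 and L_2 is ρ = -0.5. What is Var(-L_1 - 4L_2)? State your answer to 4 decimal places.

58.2400

Var(L_1) = (0.8)² = 0.64;  Var(L_2) = (2)² = 4
Cov(L_1,L_2) = ρ·sd(L_1)·sd(L_2) = -0.5·0.8·2 = -0.8
Var(-L_1 - 4L_2) = (-1)²·Var(L_1) + (-4)²·Var(L_2) + 2·(-1)·(-4)·Cov(L_1,L_2)
= 1·0.64 + 16·4 + 8·-0.8 = 58.24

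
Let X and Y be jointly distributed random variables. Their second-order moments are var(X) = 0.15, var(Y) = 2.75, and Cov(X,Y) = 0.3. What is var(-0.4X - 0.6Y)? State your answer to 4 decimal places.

var(-0.4X - 0.6Y) = (-0.4)²·var(X) + (-0.6)²·var(Y) + 2·(-0.4)·(-0.6)·Cov(X,Y)
= 0.16·0.15 + 0.36·2.75 + 0.48·0.3 = 1.158

1.1580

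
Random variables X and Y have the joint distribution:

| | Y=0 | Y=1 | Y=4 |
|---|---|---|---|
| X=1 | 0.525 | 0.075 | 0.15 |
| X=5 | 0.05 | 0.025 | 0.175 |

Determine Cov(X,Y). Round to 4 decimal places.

1.5000

E[X] = 2,  E[Y] = 1.4
E[XY] = 4.3
Cov(X,Y) = E[XY] − E[X]E[Y] = 4.3 − (2)(1.4) = 1.5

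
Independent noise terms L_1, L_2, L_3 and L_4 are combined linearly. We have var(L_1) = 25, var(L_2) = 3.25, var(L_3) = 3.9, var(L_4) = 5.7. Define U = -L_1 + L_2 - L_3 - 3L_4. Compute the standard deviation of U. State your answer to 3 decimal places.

9.135

By independence, var(U) = (-1)²var(L_1) + (1)²var(L_2) + (-1)²var(L_3) + (-3)²var(L_4)
= (-1)²·25 + (1)²·3.25 + (-1)²·3.9 + (-3)²·5.7 = 83.45
SD(U) = √83.45 ≈ 9.135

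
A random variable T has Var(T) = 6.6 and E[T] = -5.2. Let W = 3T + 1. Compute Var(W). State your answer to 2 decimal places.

Var(3T + 1) = (3)²·Var(T) = 9·6.6 = 59.4

59.40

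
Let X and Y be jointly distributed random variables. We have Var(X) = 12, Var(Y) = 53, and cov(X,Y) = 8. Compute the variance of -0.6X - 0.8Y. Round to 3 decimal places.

45.920

Var(-0.6X - 0.8Y) = (-0.6)²·Var(X) + (-0.8)²·Var(Y) + 2·(-0.6)·(-0.8)·cov(X,Y)
= 0.36·12 + 0.64·53 + 0.96·8 = 45.92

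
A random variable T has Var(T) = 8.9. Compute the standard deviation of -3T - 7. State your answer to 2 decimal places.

8.95

Var(-3T - 7) = (-3)²·8.9 = 80.1
σ(-3T - 7) = √80.1 ≈ 8.95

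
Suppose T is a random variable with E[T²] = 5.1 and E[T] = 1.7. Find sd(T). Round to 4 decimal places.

Var(T) = 5.1 − (1.7)² = 2.21
sd(T) = √2.21 ≈ 1.4866

1.4866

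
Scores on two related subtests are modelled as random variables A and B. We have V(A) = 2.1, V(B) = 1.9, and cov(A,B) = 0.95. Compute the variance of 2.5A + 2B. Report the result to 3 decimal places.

V(2.5A + 2B) = (2.5)²·V(A) + (2)²·V(B) + 2·(2.5)·(2)·cov(A,B)
= 6.25·2.1 + 4·1.9 + 10·0.95 = 30.225

30.225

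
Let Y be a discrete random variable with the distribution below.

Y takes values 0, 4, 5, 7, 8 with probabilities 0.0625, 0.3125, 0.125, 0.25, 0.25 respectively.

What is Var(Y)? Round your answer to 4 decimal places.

E[Y] = (0)(0.0625) + (4)(0.3125) + (5)(0.125) + (7)(0.25) + (8)(0.25) = 5.625
E[Y²] = (0)²(0.0625) + (4)²(0.3125) + (5)²(0.125) + (7)²(0.25) + (8)²(0.25) = 36.375
Var(Y) = E[Y²] − (E[Y])² = 36.375 − (5.625)² = 4.734375

4.7344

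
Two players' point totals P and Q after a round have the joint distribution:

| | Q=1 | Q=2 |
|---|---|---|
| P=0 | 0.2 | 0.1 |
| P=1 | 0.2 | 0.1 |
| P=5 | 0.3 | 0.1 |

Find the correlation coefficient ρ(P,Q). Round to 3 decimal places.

-0.088

E[P] = 2.3,  E[Q] = 1.3
E[PQ] = 2.9
Cov(P,Q) = E[PQ] − E[P]E[Q] = 2.9 − (2.3)(1.3) = -0.09
Var(P) = 5.01,  Var(Q) = 0.21
ρ = -0.09 / √(5.01·0.21) ≈ -0.088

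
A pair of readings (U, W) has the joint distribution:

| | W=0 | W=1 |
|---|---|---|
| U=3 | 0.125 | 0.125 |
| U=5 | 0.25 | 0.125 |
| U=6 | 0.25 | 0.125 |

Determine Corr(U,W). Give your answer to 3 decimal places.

E[U] = 4.875,  E[W] = 0.375
E[UW] = 1.75
Cov(U,W) = E[UW] − E[U]E[W] = 1.75 − (4.875)(0.375) = -0.078125
var(U) = 1.359375,  var(W) = 0.234375
ρ = -0.078125 / √(1.359375·0.234375) ≈ -0.138

-0.138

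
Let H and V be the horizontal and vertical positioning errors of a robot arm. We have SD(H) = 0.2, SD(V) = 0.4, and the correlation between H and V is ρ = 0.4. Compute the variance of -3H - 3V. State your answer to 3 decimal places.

2.376

var(H) = (0.2)² = 0.04;  var(V) = (0.4)² = 0.16
cov(H,V) = ρ·SD(H)·SD(V) = 0.4·0.2·0.4 = 0.032
var(-3H - 3V) = (-3)²·var(H) + (-3)²·var(V) + 2·(-3)·(-3)·cov(H,V)
= 9·0.04 + 9·0.16 + 18·0.032 = 2.376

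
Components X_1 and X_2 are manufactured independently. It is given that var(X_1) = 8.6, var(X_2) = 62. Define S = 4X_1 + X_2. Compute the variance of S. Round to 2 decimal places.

199.60

By independence, var(S) = (4)²var(X_1) + (1)²var(X_2)
= (4)²·8.6 + (1)²·62 = 199.6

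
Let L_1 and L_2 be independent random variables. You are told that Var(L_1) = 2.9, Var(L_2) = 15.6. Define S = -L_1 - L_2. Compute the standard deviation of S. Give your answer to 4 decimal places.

4.3012

By independence, Var(S) = (-1)²Var(L_1) + (-1)²Var(L_2)
= (-1)²·2.9 + (-1)²·15.6 = 18.5
SD(S) = √18.5 ≈ 4.3012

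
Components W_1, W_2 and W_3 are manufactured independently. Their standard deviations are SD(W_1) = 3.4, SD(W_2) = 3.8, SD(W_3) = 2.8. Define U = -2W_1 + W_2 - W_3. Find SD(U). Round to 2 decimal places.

Var(W_1) = 11.56, Var(W_2) = 14.44, Var(W_3) = 7.84
By independence, Var(U) = (-2)²Var(W_1) + (1)²Var(W_2) + (-1)²Var(W_3)
= (-2)²·11.56 + (1)²·14.44 + (-1)²·7.84 = 68.52
SD(U) = √68.52 ≈ 8.28

8.28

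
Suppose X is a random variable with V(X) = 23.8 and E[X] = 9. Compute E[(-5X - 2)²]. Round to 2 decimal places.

2804.00

E[-5X - 2] = -5·9 − 2 = -47
V(-5X - 2) = (-5)²·23.8 = 595
E[(-5X - 2)²] = V((-5X - 2)) + (E[(-5X - 2)])² = 595 + (-47)² = 2804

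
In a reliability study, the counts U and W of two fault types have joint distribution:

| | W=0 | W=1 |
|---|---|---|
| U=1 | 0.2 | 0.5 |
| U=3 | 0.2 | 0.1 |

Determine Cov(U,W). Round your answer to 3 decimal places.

-0.160

E[U] = 1.6,  E[W] = 0.6
E[UW] = 0.8
Cov(U,W) = E[UW] − E[U]E[W] = 0.8 − (1.6)(0.6) = -0.16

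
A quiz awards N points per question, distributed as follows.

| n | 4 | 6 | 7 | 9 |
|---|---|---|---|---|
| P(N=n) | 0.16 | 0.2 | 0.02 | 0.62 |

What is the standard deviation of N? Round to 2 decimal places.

1.95

E[N] = (4)(0.16) + (6)(0.2) + (7)(0.02) + (9)(0.62) = 7.56
E[N²] = (4)²(0.16) + (6)²(0.2) + (7)²(0.02) + (9)²(0.62) = 60.96
V(N) = E[N²] − (E[N])² = 60.96 − (7.56)² = 3.8064
σ(N) = √3.8064 ≈ 1.95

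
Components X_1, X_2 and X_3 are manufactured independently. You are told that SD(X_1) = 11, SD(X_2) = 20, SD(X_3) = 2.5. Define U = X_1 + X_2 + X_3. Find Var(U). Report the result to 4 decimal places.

Var(X_1) = 121, Var(X_2) = 400, Var(X_3) = 6.25
By independence, Var(U) = (1)²Var(X_1) + (1)²Var(X_2) + (1)²Var(X_3)
= (1)²·121 + (1)²·400 + (1)²·6.25 = 527.25

527.2500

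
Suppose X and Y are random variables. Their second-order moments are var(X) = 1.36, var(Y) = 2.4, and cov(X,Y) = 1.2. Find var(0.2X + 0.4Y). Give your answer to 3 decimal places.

0.630

var(0.2X + 0.4Y) = (0.2)²·var(X) + (0.4)²·var(Y) + 2·(0.2)·(0.4)·cov(X,Y)
= 0.04·1.36 + 0.16·2.4 + 0.16·1.2 = 0.6304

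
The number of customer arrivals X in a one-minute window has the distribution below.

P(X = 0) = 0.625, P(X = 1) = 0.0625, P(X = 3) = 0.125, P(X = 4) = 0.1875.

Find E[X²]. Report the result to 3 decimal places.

4.188

E[X²] = (0)²(0.625) + (1)²(0.0625) + (3)²(0.125) + (4)²(0.1875) = 4.1875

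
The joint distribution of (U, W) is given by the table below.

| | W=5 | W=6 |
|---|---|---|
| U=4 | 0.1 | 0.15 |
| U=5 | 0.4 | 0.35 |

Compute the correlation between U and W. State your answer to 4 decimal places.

-0.1155

E[U] = 4.75,  E[W] = 5.5
E[UW] = 26.1
Cov(U,W) = E[UW] − E[U]E[W] = 26.1 − (4.75)(5.5) = -0.025
V(U) = 0.1875,  V(W) = 0.25
ρ = -0.025 / √(0.1875·0.25) ≈ -0.1155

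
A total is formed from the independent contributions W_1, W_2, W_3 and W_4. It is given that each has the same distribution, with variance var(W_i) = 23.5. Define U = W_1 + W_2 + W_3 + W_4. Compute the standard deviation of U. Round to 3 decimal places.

9.695

By independence, var(U) = (1)²var(W_1) + (1)²var(W_2) + (1)²var(W_3) + (1)²var(W_4)
= (1)²·23.5 + (1)²·23.5 + (1)²·23.5 + (1)²·23.5 = 94
SD(U) = √94 ≈ 9.695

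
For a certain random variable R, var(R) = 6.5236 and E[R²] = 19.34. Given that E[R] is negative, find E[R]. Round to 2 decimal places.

-3.58

(E[R])² = E[R²] − var(R) = 19.34 − 6.5236 = 12.8164
E[R] = −√12.8164 = -3.58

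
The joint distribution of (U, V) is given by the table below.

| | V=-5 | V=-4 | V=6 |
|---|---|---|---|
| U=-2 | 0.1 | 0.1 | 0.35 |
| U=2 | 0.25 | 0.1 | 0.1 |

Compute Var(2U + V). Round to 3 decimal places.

26.088

E[U] = -0.2,  E[V] = 0.15,  E[UV] = -4.5
Var(U) = 4 − (-0.2)² = 3.96;  Var(V) = 28.15 − (0.15)² = 28.1275
cov(U,V) = -4.5 − (-0.2)(0.15) = -4.47
Var(2U + V) = (2)²·3.96 + (1)²·28.1275 + 2·(2)·(1)·-4.47 = 26.0875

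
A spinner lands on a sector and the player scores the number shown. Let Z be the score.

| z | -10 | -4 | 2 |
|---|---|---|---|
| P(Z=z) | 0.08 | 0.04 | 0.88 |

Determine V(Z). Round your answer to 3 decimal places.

E[Z] = (-10)(0.08) + (-4)(0.04) + (2)(0.88) = 0.8
E[Z²] = (-10)²(0.08) + (-4)²(0.04) + (2)²(0.88) = 12.16
V(Z) = E[Z²] − (E[Z])² = 12.16 − (0.8)² = 11.52

11.520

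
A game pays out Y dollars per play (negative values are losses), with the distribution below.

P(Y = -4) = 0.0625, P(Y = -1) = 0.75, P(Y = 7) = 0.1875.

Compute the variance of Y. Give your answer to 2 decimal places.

E[Y] = (-4)(0.0625) + (-1)(0.75) + (7)(0.1875) = 0.3125
E[Y²] = (-4)²(0.0625) + (-1)²(0.75) + (7)²(0.1875) = 10.9375
var(Y) = E[Y²] − (E[Y])² = 10.9375 − (0.3125)² = 10.83984375

10.84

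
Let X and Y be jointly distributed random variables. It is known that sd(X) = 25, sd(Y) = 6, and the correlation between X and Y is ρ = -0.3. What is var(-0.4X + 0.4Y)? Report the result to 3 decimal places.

120.160

var(X) = (25)² = 625;  var(Y) = (6)² = 36
Cov(X,Y) = ρ·sd(X)·sd(Y) = -0.3·25·6 = -45
var(-0.4X + 0.4Y) = (-0.4)²·var(X) + (0.4)²·var(Y) + 2·(-0.4)·(0.4)·Cov(X,Y)
= 0.16·625 + 0.16·36 + -0.32·-45 = 120.16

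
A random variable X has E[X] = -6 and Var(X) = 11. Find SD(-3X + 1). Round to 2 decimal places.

Var(-3X + 1) = (-3)²·11 = 99
SD(-3X + 1) = √99 ≈ 9.95

9.95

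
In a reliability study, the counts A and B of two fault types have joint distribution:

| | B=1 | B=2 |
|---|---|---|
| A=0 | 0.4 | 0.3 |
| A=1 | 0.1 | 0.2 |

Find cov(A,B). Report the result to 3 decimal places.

0.050

E[A] = 0.3,  E[B] = 1.5
E[AB] = 0.5
cov(A,B) = E[AB] − E[A]E[B] = 0.5 − (0.3)(1.5) = 0.05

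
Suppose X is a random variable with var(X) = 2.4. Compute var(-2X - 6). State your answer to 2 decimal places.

9.60

var(-2X - 6) = (-2)²·var(X) = 4·2.4 = 9.6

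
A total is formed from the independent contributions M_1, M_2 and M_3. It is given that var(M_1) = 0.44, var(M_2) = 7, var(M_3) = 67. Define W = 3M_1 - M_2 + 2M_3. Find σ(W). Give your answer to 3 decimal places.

16.702

By independence, var(W) = (3)²var(M_1) + (-1)²var(M_2) + (2)²var(M_3)
= (3)²·0.44 + (-1)²·7 + (2)²·67 = 278.96
σ(W) = √278.96 ≈ 16.702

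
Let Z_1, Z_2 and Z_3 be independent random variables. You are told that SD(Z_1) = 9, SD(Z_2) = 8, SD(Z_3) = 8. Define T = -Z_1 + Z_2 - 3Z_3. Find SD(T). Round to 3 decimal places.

Var(Z_1) = 81, Var(Z_2) = 64, Var(Z_3) = 64
By independence, Var(T) = (-1)²Var(Z_1) + (1)²Var(Z_2) + (-3)²Var(Z_3)
= (-1)²·81 + (1)²·64 + (-3)²·64 = 721
SD(T) = √721 ≈ 26.851

26.851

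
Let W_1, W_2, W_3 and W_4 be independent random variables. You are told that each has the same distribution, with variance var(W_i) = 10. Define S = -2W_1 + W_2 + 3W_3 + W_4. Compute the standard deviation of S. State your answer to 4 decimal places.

By independence, var(S) = (-2)²var(W_1) + (1)²var(W_2) + (3)²var(W_3) + (1)²var(W_4)
= (-2)²·10 + (1)²·10 + (3)²·10 + (1)²·10 = 150
SD(S) = √150 ≈ 12.2474

12.2474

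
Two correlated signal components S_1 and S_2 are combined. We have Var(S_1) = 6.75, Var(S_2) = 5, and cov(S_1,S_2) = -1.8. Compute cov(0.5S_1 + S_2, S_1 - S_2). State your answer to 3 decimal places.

cov(0.5S_1 + S_2, S_1 - S_2) = (0.5)(1)Var(S_1) + (1)(-1)Var(S_2) + [(0.5)(-1) + (1)(1)]cov(S_1,S_2)
= 0.5·6.75 + -1·5 + 0.5·-1.8 = -2.525

-2.525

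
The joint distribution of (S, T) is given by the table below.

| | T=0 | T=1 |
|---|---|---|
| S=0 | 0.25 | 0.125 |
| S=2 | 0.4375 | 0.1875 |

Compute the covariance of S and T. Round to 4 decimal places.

E[S] = 1.25,  E[T] = 0.3125
E[ST] = 0.375
Cov(S,T) = E[ST] − E[S]E[T] = 0.375 − (1.25)(0.3125) = -0.015625

-0.0156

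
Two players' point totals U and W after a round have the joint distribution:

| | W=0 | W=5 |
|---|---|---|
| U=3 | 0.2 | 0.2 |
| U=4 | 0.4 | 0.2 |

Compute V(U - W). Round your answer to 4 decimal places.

E[U] = 3.6,  E[W] = 2,  E[UW] = 7
V(U) = 13.2 − (3.6)² = 0.24;  V(W) = 10 − (2)² = 6
Cov(U,W) = 7 − (3.6)(2) = -0.2
V(U - W) = (1)²·0.24 + (-1)²·6 + 2·(1)·(-1)·-0.2 = 6.64

6.6400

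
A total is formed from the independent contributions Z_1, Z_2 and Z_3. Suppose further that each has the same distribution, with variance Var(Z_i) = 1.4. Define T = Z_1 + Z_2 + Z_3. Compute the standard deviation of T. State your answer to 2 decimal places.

2.05

By independence, Var(T) = (1)²Var(Z_1) + (1)²Var(Z_2) + (1)²Var(Z_3)
= (1)²·1.4 + (1)²·1.4 + (1)²·1.4 = 4.2
SD(T) = √4.2 ≈ 2.05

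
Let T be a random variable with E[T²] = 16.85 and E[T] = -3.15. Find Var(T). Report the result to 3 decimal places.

6.928

Var(T) = 16.85 − (-3.15)² = 6.9275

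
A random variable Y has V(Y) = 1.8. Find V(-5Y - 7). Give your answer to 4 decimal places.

45.0000

V(-5Y - 7) = (-5)²·V(Y) = 25·1.8 = 45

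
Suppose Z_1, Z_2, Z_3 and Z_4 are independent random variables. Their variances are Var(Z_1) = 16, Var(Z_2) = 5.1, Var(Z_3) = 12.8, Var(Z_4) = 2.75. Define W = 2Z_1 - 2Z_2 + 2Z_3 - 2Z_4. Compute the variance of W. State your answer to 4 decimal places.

146.6000

By independence, Var(W) = (2)²Var(Z_1) + (-2)²Var(Z_2) + (2)²Var(Z_3) + (-2)²Var(Z_4)
= (2)²·16 + (-2)²·5.1 + (2)²·12.8 + (-2)²·2.75 = 146.6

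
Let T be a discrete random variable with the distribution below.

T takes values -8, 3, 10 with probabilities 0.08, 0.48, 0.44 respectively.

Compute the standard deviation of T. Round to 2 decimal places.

5.14

E[T] = (-8)(0.08) + (3)(0.48) + (10)(0.44) = 5.2
E[T²] = (-8)²(0.08) + (3)²(0.48) + (10)²(0.44) = 53.44
Var(T) = E[T²] − (E[T])² = 53.44 − (5.2)² = 26.4
σ(T) = √26.4 ≈ 5.14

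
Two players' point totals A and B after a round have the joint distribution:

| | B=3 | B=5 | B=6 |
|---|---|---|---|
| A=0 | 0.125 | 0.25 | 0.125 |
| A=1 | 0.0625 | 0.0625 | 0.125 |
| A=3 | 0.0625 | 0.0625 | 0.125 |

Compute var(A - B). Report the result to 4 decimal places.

E[A] = 1,  E[B] = 4.875,  E[AB] = 5
var(A) = 2.5 − (1)² = 1.5;  var(B) = 25.125 − (4.875)² = 1.359375
Cov(A,B) = 5 − (1)(4.875) = 0.125
var(A - B) = (1)²·1.5 + (-1)²·1.359375 + 2·(1)·(-1)·0.125 = 2.609375

2.6094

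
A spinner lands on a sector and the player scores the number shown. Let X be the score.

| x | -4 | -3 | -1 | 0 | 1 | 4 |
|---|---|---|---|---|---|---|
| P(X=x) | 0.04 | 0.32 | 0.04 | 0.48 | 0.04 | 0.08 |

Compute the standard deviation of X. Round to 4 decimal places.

2.0591

E[X] = (-4)(0.04) + (-3)(0.32) + (-1)(0.04) + (0)(0.48) + (1)(0.04) + (4)(0.08) = -0.8
E[X²] = (-4)²(0.04) + (-3)²(0.32) + (-1)²(0.04) + (0)²(0.48) + (1)²(0.04) + (4)²(0.08) = 4.88
var(X) = E[X²] − (E[X])² = 4.88 − (-0.8)² = 4.24
σ(X) = √4.24 ≈ 2.0591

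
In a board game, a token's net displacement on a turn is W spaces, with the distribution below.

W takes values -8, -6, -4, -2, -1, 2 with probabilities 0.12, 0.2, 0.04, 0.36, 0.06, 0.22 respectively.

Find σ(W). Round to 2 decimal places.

E[W] = (-8)(0.12) + (-6)(0.2) + (-4)(0.04) + (-2)(0.36) + (-1)(0.06) + (2)(0.22) = -2.66
E[W²] = (-8)²(0.12) + (-6)²(0.2) + (-4)²(0.04) + (-2)²(0.36) + (-1)²(0.06) + (2)²(0.22) = 17.9
V(W) = E[W²] − (E[W])² = 17.9 − (-2.66)² = 10.8244
σ(W) = √10.8244 ≈ 3.29

3.29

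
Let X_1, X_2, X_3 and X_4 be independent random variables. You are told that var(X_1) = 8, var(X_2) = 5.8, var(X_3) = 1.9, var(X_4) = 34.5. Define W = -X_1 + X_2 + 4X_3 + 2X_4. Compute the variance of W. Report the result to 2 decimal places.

182.20

By independence, var(W) = (-1)²var(X_1) + (1)²var(X_2) + (4)²var(X_3) + (2)²var(X_4)
= (-1)²·8 + (1)²·5.8 + (4)²·1.9 + (2)²·34.5 = 182.2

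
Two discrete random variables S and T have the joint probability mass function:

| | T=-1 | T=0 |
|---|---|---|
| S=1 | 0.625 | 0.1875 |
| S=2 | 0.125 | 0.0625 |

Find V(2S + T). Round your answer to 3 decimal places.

0.859

E[S] = 1.1875,  E[T] = -0.75,  E[ST] = -0.875
V(S) = 1.5625 − (1.1875)² = 0.15234375;  V(T) = 0.75 − (-0.75)² = 0.1875
cov(S,T) = -0.875 − (1.1875)(-0.75) = 0.015625
V(2S + T) = (2)²·0.15234375 + (1)²·0.1875 + 2·(2)·(1)·0.015625 = 0.859375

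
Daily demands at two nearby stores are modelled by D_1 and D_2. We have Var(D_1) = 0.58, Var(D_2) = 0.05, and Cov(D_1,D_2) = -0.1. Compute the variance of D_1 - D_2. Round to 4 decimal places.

Var(D_1 - D_2) = (1)²·Var(D_1) + (-1)²·Var(D_2) + 2·(1)·(-1)·Cov(D_1,D_2)
= 1·0.58 + 1·0.05 + -2·-0.1 = 0.83

0.8300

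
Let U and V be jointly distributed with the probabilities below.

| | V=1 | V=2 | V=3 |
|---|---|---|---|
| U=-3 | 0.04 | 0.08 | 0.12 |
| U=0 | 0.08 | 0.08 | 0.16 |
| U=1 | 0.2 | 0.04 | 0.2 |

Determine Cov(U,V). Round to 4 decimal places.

-0.1952

E[U] = -0.28,  E[V] = 2.16
E[UV] = -0.8
Cov(U,V) = E[UV] − E[U]E[V] = -0.8 − (-0.28)(2.16) = -0.1952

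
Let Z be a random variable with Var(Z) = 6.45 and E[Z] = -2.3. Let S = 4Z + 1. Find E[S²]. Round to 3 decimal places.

E[4Z + 1] = 4·-2.3 + 1 = -8.2
Var(4Z + 1) = (4)²·6.45 = 103.2
E[S²] = Var(S) + (E[S])² = 103.2 + (-8.2)² = 170.44

170.440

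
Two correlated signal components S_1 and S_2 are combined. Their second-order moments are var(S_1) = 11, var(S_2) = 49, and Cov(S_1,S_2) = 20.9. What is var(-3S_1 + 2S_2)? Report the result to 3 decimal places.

var(-3S_1 + 2S_2) = (-3)²·var(S_1) + (2)²·var(S_2) + 2·(-3)·(2)·Cov(S_1,S_2)
= 9·11 + 4·49 + -12·20.9 = 44.2

44.200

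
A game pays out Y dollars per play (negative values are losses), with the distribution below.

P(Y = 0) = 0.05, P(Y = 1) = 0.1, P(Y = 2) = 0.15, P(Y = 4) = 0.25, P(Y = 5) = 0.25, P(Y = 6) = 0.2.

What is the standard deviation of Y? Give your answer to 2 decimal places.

E[Y] = (0)(0.05) + (1)(0.1) + (2)(0.15) + (4)(0.25) + (5)(0.25) + (6)(0.2) = 3.85
E[Y²] = (0)²(0.05) + (1)²(0.1) + (2)²(0.15) + (4)²(0.25) + (5)²(0.25) + (6)²(0.2) = 18.15
var(Y) = E[Y²] − (E[Y])² = 18.15 − (3.85)² = 3.3275
SD(Y) = √3.3275 ≈ 1.82

1.82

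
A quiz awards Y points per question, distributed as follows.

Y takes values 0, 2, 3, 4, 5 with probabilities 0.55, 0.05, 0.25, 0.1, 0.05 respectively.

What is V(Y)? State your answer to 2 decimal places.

E[Y] = (0)(0.55) + (2)(0.05) + (3)(0.25) + (4)(0.1) + (5)(0.05) = 1.5
E[Y²] = (0)²(0.55) + (2)²(0.05) + (3)²(0.25) + (4)²(0.1) + (5)²(0.05) = 5.3
V(Y) = E[Y²] − (E[Y])² = 5.3 − (1.5)² = 3.05

3.05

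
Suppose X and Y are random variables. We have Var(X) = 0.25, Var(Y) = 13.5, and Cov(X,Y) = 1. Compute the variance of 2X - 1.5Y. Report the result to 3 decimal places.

25.375

Var(2X - 1.5Y) = (2)²·Var(X) + (-1.5)²·Var(Y) + 2·(2)·(-1.5)·Cov(X,Y)
= 4·0.25 + 2.25·13.5 + -6·1 = 25.375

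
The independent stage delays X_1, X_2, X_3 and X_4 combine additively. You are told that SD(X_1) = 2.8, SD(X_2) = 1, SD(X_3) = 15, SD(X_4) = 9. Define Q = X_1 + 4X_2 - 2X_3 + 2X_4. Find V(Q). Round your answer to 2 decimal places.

V(X_1) = 7.84, V(X_2) = 1, V(X_3) = 225, V(X_4) = 81
By independence, V(Q) = (1)²V(X_1) + (4)²V(X_2) + (-2)²V(X_3) + (2)²V(X_4)
= (1)²·7.84 + (4)²·1 + (-2)²·225 + (2)²·81 = 1247.84

1247.84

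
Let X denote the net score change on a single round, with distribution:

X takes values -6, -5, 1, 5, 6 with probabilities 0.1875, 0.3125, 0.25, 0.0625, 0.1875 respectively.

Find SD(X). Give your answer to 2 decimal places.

4.70

E[X] = (-6)(0.1875) + (-5)(0.3125) + (1)(0.25) + (5)(0.0625) + (6)(0.1875) = -1
E[X²] = (-6)²(0.1875) + (-5)²(0.3125) + (1)²(0.25) + (5)²(0.0625) + (6)²(0.1875) = 23.125
var(X) = E[X²] − (E[X])² = 23.125 − (-1)² = 22.125
SD(X) = √22.125 ≈ 4.70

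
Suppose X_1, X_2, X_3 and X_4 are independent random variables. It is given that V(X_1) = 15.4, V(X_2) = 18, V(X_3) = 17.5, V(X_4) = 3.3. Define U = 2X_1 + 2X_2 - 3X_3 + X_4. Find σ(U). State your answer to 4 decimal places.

By independence, V(U) = (2)²V(X_1) + (2)²V(X_2) + (-3)²V(X_3) + (1)²V(X_4)
= (2)²·15.4 + (2)²·18 + (-3)²·17.5 + (1)²·3.3 = 294.4
σ(U) = √294.4 ≈ 17.1581

17.1581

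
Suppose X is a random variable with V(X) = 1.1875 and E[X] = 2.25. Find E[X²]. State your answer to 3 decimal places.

6.250

E[X²] = V(X) + (E[X])² = 1.1875 + (2.25)² = 6.25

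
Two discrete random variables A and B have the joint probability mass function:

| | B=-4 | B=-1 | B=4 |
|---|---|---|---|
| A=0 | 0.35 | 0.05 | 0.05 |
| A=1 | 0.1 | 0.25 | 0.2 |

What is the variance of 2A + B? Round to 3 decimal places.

14.300

E[A] = 0.55,  E[B] = -1.1,  E[AB] = 0.15
V(A) = 0.55 − (0.55)² = 0.2475;  V(B) = 11.5 − (-1.1)² = 10.29
cov(A,B) = 0.15 − (0.55)(-1.1) = 0.755
V(2A + B) = (2)²·0.2475 + (1)²·10.29 + 2·(2)·(1)·0.755 = 14.3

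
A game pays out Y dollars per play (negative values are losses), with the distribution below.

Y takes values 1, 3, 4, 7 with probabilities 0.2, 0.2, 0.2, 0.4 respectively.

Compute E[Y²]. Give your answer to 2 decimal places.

E[Y²] = (1)²(0.2) + (3)²(0.2) + (4)²(0.2) + (7)²(0.4) = 24.8

24.80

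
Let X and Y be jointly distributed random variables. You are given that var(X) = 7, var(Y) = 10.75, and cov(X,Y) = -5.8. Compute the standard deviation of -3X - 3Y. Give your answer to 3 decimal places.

7.440

var(-3X - 3Y) = (-3)²·var(X) + (-3)²·var(Y) + 2·(-3)·(-3)·cov(X,Y)
= 9·7 + 9·10.75 + 18·-5.8 = 55.35
SD(-3X - 3Y) = √55.35 ≈ 7.440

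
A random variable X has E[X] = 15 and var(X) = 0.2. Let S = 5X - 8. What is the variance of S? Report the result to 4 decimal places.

5.0000

var(5X - 8) = (5)²·var(X) = 25·0.2 = 5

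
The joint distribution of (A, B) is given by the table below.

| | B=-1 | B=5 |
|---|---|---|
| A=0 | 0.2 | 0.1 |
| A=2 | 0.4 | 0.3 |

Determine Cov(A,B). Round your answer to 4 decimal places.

0.2400

E[A] = 1.4,  E[B] = 1.4
E[AB] = 2.2
Cov(A,B) = E[AB] − E[A]E[B] = 2.2 − (1.4)(1.4) = 0.24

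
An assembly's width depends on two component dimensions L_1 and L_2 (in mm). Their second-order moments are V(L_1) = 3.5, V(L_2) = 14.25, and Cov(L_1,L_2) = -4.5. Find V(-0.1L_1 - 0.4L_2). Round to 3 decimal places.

V(-0.1L_1 - 0.4L_2) = (-0.1)²·V(L_1) + (-0.4)²·V(L_2) + 2·(-0.1)·(-0.4)·Cov(L_1,L_2)
= 0.01·3.5 + 0.16·14.25 + 0.08·-4.5 = 1.955

1.955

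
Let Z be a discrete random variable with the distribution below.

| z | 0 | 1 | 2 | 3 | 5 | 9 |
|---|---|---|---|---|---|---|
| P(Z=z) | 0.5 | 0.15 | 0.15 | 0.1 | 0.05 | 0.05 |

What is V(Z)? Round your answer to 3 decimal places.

E[Z] = (0)(0.5) + (1)(0.15) + (2)(0.15) + (3)(0.1) + (5)(0.05) + (9)(0.05) = 1.45
E[Z²] = (0)²(0.5) + (1)²(0.15) + (2)²(0.15) + (3)²(0.1) + (5)²(0.05) + (9)²(0.05) = 6.95
V(Z) = E[Z²] − (E[Z])² = 6.95 − (1.45)² = 4.8475

4.848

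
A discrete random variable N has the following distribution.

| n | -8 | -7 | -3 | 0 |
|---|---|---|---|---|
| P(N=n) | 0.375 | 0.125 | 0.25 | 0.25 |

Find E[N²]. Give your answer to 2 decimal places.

E[N²] = (-8)²(0.375) + (-7)²(0.125) + (-3)²(0.25) + (0)²(0.25) = 32.375

32.38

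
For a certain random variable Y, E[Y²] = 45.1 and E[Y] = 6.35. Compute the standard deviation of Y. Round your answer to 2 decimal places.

Var(Y) = 45.1 − (6.35)² = 4.7775
SD(Y) = √4.7775 ≈ 2.19

2.19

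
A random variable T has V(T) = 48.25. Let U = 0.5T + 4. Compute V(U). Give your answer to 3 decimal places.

12.063

V(0.5T + 4) = (0.5)²·V(T) = 0.25·48.25 = 12.0625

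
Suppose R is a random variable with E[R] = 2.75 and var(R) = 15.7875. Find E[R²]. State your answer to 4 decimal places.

23.3500

E[R²] = var(R) + (E[R])² = 15.7875 + (2.75)² = 23.35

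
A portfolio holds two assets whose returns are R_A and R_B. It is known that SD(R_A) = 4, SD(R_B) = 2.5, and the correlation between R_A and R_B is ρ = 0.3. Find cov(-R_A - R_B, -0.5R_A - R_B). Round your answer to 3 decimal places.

18.750

Var(R_A) = (4)² = 16;  Var(R_B) = (2.5)² = 6.25
cov(R_A,R_B) = ρ·SD(R_A)·SD(R_B) = 0.3·4·2.5 = 3
cov(-R_A - R_B, -0.5R_A - R_B) = (-1)(-0.5)Var(R_A) + (-1)(-1)Var(R_B) + [(-1)(-1) + (-1)(-0.5)]cov(R_A,R_B)
= 0.5·16 + 1·6.25 + 1.5·3 = 18.75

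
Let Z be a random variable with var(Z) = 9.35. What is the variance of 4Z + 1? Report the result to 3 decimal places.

var(4Z + 1) = (4)²·var(Z) = 16·9.35 = 149.6

149.600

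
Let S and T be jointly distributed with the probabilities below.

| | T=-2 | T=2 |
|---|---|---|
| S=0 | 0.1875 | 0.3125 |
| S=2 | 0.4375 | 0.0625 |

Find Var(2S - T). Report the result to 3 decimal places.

11.750

E[S] = 1,  E[T] = -0.5,  E[ST] = -1.5
Var(S) = 2 − (1)² = 1;  Var(T) = 4 − (-0.5)² = 3.75
cov(S,T) = -1.5 − (1)(-0.5) = -1
Var(2S - T) = (2)²·1 + (-1)²·3.75 + 2·(2)·(-1)·-1 = 11.75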